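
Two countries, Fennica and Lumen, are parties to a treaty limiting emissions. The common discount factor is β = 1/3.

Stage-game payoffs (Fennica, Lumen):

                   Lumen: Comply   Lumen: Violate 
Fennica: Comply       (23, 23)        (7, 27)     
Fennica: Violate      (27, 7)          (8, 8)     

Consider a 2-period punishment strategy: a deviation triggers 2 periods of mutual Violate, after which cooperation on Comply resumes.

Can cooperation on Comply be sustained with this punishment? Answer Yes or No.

IC: β+…+β^2 ≥ (27−23)/(23−8) = 4/15.
At β = 1/3: partial sum = 0.4444 ≥ 0.2667. Cooperation sustainable.

Yes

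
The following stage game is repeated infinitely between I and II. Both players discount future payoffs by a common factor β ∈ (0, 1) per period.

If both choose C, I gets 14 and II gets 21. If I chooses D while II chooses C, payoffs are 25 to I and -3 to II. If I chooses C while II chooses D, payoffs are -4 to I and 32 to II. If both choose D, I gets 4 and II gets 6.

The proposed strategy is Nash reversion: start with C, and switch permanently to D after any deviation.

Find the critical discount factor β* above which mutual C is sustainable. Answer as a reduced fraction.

I: cooperation gives 14 each period; deviation gives 25 once then 4 forever.
  14/(1−β) ≥ 25 + 4β/(1−β) ⇒ β ≥ 11/21.
II: cooperation gives 21 each period; deviation gives 32 once then 6 forever.
  β ≥ 11/26.
Both must hold, so the binding constraint is I's: β ≥ 11/21.

11/21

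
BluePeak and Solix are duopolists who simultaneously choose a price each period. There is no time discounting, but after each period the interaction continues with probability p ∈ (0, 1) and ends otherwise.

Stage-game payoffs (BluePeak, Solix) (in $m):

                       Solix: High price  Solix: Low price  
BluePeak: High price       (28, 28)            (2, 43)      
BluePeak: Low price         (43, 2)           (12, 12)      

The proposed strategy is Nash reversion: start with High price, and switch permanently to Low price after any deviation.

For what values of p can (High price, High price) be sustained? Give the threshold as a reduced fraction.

With no time discounting, the continuation probability p plays the role of the discount factor.
Grim-trigger IC: 28/(1−p) ≥ 43 + 12p/(1−p) ⇒ p ≥ (43−28)/(43−12) = 15/31.

15/31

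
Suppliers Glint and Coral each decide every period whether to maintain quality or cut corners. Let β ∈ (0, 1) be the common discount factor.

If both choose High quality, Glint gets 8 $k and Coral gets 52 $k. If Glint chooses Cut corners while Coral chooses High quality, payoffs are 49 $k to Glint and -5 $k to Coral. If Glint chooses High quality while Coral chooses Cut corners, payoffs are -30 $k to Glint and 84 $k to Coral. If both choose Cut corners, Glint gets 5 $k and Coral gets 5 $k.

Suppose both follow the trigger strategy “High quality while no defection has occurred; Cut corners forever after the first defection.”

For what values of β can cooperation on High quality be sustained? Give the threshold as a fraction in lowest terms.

Glint's threshold: (49−8)/(49−5) = 41/44.
Coral's threshold: (84−52)/(84−5) = 32/79.
41/44 > 32/79, so Glint binds and β* = 41/44.

41/44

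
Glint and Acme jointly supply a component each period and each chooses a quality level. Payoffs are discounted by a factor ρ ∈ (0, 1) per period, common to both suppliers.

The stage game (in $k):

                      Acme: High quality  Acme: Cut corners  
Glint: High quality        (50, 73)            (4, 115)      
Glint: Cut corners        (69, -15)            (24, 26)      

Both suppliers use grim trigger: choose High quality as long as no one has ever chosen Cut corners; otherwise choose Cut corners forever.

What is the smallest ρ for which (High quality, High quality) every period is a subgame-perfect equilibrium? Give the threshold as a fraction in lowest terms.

For Glint: deviation gain 69−50 = 19, per-period punishment loss 50−24 = 26. IC gives ρ ≥ 19/45.
For Acme: gain 42, loss 47 per period, so ρ ≥ 42/89.
The tighter constraint is Acme's, so cooperation needs ρ ≥ 42/89.

42/89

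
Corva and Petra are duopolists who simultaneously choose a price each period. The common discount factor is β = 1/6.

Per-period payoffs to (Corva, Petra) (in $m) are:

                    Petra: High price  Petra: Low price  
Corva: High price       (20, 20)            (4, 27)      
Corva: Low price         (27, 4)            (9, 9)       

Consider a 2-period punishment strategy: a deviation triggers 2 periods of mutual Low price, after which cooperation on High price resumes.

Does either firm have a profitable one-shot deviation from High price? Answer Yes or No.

Yes

IC: β+…+β^2 ≥ (27−20)/(20−9) = 7/11.
At β = 1/6: partial sum = 0.1944 < 0.6364. Cooperation not sustainable.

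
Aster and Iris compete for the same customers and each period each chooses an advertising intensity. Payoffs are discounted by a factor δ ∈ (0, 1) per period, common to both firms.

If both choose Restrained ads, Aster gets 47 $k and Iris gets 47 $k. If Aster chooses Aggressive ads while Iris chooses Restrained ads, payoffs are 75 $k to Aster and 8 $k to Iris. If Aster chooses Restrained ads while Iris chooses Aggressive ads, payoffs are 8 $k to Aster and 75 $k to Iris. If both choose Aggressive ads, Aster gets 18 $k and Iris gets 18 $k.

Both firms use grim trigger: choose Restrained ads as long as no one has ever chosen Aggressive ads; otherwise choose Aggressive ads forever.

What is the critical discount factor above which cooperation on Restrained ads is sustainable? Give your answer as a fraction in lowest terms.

28/57

47/(1−δ) ≥ 75 + 18δ/(1−δ)
47 ≥ 75 − 57δ
δ ≥ 28/57.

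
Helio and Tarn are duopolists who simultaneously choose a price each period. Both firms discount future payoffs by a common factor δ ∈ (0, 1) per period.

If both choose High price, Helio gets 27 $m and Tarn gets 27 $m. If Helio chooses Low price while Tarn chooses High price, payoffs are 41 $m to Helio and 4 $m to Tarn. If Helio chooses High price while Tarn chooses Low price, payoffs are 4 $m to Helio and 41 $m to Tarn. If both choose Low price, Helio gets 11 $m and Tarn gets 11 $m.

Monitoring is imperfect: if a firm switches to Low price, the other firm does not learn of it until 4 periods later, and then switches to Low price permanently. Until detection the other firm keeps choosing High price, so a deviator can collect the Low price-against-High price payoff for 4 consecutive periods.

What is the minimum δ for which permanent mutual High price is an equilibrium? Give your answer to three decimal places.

A deviator earns 41 for 4 periods, then 11 forever; cooperating earns 27 forever. Multiplying the IC by (1−δ):
27 ≥ 41(1−δ^4) + 11δ^4, so 30·δ^4 ≥ 14 and δ^4 ≥ 7/15.
δ ≥ (7/15)^(1/4) ≈ 0.827.

0.827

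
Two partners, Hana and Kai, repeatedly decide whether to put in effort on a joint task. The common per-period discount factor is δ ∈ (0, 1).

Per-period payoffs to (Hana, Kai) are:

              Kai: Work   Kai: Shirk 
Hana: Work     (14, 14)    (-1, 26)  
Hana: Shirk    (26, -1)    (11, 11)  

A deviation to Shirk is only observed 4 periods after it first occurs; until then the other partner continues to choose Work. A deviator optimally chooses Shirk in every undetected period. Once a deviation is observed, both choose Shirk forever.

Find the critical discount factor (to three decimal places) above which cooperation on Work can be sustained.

0.946

Deviating for the 4 undetected periods gains 26−14 = 12 per period over cooperation, then loses 14−11 = 3 per period forever once punishment starts.
Gain: 12(1 + δ + … + δ^3); loss: 3·δ^4/(1−δ).
No profitable deviation ⇔ 12(1−δ^4) ≤ 3·δ^4, i.e. δ^4 ≥ 12/(12+3) = 4/5.
Hence δ ≥ (4/5)^(1/4) ≈ 0.946.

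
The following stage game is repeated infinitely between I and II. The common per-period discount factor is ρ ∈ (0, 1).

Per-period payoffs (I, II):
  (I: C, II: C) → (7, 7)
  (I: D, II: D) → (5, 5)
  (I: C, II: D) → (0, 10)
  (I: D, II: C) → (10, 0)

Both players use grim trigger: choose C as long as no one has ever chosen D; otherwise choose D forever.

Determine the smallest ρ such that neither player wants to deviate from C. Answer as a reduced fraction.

Cooperation forever yields 7 each period: 7/(1−ρ).
Deviating yields 10 once, then 5 forever: 10 + 5ρ/(1−ρ).
No profitable deviation requires 7/(1−ρ) ≥ 10 + 5ρ/(1−ρ).
Multiplying by (1−ρ): 7 ≥ 10(1−ρ) + 5ρ = 10 − 5ρ.
So 5ρ ≥ 3, i.e. ρ ≥ 3/5.

3/5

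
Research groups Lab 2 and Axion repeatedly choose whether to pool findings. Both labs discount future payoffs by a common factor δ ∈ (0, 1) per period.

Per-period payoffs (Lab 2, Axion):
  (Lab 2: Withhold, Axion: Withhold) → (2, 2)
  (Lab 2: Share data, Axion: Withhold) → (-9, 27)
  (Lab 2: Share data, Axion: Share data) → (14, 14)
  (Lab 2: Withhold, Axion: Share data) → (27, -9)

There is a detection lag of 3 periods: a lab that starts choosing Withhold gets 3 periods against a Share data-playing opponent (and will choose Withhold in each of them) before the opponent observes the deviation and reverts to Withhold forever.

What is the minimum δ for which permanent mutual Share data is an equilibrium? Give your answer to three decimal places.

0.804

Deviating for the 3 undetected periods gains 27−14 = 13 per period over cooperation, then loses 14−2 = 12 per period forever once punishment starts.
Gain: 13(1 + δ + … + δ^2); loss: 12·δ^3/(1−δ).
No profitable deviation ⇔ 13(1−δ^3) ≤ 12·δ^3, i.e. δ^3 ≥ 13/(13+12) = 13/25.
Hence δ ≥ (13/25)^(1/3) ≈ 0.804.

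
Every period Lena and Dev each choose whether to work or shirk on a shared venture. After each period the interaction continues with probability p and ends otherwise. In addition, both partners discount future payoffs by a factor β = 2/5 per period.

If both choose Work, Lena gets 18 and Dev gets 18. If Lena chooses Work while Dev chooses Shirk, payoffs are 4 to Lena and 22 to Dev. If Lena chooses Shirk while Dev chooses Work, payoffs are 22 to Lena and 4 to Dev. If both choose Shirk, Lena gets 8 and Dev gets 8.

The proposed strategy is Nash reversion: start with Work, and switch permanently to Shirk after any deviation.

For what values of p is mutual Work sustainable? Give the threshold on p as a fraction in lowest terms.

Expected continuation weight on next period's payoff is β·p = 2/5·p, which plays the role of the discount factor.
Cooperation requires 2/5·p ≥ (22−18)/(22−8) = 2/7, hence p ≥ 5/7.

5/7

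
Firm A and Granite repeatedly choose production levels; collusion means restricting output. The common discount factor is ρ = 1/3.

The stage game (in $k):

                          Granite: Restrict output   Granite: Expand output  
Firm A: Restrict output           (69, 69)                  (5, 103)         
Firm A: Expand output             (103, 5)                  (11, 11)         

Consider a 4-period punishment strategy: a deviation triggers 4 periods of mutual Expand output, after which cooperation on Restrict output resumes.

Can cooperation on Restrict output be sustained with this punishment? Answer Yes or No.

No

Comparing payoff streams over the 5 periods until play realigns: cooperate → 69(1+ρ+…+ρ^4); deviate → 103 + 11(ρ+…+ρ^4).
Cooperation is sustained iff (69−11)(ρ+…+ρ^4) ≥ 103−69.
ρ+…+ρ^4 = 1/3·(1−(1/3)^4)/(1−1/3) = 0.4938, and (103−69)/(69−11) = 0.5862.
0.4938 < 0.5862, so cooperation is not sustainable.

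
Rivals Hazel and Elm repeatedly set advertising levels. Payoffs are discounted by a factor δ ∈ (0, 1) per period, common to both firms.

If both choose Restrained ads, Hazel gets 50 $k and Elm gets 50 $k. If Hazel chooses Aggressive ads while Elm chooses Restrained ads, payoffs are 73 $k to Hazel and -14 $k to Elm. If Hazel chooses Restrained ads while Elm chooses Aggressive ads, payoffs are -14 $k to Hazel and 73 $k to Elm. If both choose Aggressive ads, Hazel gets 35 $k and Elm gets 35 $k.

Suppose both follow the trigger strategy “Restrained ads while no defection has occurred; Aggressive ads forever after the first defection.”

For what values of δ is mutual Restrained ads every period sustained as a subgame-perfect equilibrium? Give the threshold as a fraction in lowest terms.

23/38

50/(1−δ) ≥ 73 + 35δ/(1−δ)
50 ≥ 73 − 38δ
δ ≥ 23/38.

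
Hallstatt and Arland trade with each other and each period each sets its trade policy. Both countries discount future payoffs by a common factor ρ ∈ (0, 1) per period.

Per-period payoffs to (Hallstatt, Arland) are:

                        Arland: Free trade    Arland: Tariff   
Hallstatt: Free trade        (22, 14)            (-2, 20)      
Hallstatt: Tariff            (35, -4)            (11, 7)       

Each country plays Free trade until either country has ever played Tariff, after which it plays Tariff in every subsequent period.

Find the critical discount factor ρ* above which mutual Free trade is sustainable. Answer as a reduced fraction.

Hallstatt's threshold: (35−22)/(35−11) = 13/24.
Arland's threshold: (20−14)/(20−7) = 6/13.
13/24 > 6/13, so Hallstatt binds and ρ* = 13/24.

13/24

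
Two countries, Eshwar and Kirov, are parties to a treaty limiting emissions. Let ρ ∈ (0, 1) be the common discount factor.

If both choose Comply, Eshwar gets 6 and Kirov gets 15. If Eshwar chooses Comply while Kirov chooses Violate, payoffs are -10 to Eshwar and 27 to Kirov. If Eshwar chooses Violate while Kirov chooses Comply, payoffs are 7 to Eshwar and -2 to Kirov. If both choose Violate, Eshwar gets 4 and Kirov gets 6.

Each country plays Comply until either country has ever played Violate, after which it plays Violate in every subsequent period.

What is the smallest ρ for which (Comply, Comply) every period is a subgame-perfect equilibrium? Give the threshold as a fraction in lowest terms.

4/7

For Eshwar: deviation gain 7−6 = 1, per-period punishment loss 6−4 = 2. IC gives ρ ≥ 1/3.
For Kirov: gain 12, loss 9 per period, so ρ ≥ 12/21 = 4/7.
The tighter constraint is Kirov's, so cooperation needs ρ ≥ 4/7.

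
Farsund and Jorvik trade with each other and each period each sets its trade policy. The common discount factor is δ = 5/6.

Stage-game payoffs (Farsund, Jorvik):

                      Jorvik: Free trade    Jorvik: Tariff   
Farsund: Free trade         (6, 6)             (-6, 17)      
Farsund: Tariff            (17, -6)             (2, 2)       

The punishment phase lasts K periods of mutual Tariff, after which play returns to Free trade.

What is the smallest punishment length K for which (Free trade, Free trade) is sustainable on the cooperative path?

Need Σ_{k=1}^{K} δ^k ≥ (17−6)/(6−2) = 2.7500 at δ = 5/6.
At K = 4 the sum is 2.5887 < 2.7500; at K = 5 it is 2.9906 ≥ 2.7500.
So the minimum punishment length is K = 5.

5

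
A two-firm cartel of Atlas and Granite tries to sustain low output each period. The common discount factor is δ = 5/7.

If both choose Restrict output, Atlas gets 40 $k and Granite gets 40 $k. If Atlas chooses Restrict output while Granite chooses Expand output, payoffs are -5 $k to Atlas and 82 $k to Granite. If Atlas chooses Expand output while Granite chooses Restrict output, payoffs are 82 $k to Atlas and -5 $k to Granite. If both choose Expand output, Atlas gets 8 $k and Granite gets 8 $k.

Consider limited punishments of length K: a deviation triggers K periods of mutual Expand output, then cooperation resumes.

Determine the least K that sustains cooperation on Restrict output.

IC: δ(1−δ^K)/(1−δ) ≥ (82−40)/(40−8) = 21/16.
With δ = 5/7: need 1 − δ^K ≥ 21/16·(1−5/7)/(5/7), i.e. δ^K ≤ 0.4750.
Since (5/7)^2 = 0.5102 and (5/7)^3 = 0.3644, the smallest such K is 3.

3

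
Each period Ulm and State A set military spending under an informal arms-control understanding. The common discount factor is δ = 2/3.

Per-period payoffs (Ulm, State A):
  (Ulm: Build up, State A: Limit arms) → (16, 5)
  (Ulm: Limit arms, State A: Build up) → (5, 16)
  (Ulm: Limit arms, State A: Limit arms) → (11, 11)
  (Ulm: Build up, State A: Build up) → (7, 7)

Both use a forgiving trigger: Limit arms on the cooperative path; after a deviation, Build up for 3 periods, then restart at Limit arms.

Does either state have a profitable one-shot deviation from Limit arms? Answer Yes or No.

IC: δ+…+δ^3 ≥ (16−11)/(11−7) = 5/4.
At δ = 2/3: partial sum = 1.4074 ≥ 1.2500. Cooperation sustainable.

No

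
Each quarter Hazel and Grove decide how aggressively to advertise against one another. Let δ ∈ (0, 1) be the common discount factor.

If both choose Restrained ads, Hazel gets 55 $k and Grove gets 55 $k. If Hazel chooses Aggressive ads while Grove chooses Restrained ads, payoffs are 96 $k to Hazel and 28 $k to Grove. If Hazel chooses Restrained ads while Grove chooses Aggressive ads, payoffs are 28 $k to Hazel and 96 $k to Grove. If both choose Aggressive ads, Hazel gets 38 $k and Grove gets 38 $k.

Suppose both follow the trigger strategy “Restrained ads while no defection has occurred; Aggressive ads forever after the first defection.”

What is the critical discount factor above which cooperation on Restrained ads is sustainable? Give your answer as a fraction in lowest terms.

41/58

One-period gain from deviating is 96 − 55 = 41. The loss is 55 − 38 = 17 in every subsequent period, with present value 17·δ/(1−δ).
Deviation is unprofitable when 17·δ/(1−δ) ≥ 41, i.e. δ/(1−δ) ≥ 41/17.
Equivalently δ ≥ 41/(41+17) = 41/58.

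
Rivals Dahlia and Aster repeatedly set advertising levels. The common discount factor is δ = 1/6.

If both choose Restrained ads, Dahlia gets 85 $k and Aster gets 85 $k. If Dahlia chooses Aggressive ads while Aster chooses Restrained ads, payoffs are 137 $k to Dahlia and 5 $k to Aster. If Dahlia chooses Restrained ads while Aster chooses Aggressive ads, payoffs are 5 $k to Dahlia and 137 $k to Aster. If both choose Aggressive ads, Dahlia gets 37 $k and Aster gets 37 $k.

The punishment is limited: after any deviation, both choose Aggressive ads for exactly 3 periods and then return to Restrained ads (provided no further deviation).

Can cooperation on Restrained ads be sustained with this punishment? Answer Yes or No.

A one-shot deviation gives 137 now, then 37 for 3 periods, then back to 85.
Gain from deviating: (137−85) today; loss: (85−37) in each of the next 3 periods.
No-deviation condition: (85−37)(δ+…+δ^3) ≥ 137−85, i.e. δ+…+δ^3 ≥ 13/12.
At δ = 1/6: δ+…+δ^3 = 0.1991 < 1.0833.
So cooperation is not sustainable.

No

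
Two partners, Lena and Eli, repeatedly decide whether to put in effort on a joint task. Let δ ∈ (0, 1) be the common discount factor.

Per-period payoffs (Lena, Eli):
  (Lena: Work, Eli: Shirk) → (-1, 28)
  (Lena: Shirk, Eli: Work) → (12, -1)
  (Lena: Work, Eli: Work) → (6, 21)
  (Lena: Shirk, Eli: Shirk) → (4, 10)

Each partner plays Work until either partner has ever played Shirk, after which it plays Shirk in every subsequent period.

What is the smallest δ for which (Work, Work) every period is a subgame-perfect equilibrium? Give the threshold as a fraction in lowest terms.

For Lena: deviation gain 12−6 = 6, per-period punishment loss 6−4 = 2. IC gives δ ≥ 6/8 = 3/4.
For Eli: gain 7, loss 11 per period, so δ ≥ 7/18.
The tighter constraint is Lena's, so cooperation needs δ ≥ 3/4.

3/4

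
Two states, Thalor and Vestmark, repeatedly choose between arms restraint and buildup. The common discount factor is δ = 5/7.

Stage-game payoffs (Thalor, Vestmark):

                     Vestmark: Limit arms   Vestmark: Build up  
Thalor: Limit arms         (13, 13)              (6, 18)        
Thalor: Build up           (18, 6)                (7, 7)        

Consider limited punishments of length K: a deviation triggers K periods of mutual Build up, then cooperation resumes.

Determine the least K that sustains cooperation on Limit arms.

Need Σ_{k=1}^{K} δ^k ≥ (18−13)/(13−7) = 0.8333 at δ = 5/7.
At K = 1 the sum is 0.7143 < 0.8333; at K = 2 it is 1.2245 ≥ 0.8333.
So the minimum punishment length is K = 2.

2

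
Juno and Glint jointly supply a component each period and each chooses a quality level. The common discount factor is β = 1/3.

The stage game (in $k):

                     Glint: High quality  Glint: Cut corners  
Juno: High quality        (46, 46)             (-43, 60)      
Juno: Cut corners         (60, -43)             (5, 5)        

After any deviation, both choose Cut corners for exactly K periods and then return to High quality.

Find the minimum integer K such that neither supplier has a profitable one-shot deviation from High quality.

IC: β(1−β^K)/(1−β) ≥ (60−46)/(46−5) = 14/41.
With β = 1/3: need 1 − β^K ≥ 14/41·(1−1/3)/(1/3), i.e. β^K ≤ 0.3171.
Since (1/3)^1 = 0.3333 and (1/3)^2 = 0.1111, the smallest such K is 2.

2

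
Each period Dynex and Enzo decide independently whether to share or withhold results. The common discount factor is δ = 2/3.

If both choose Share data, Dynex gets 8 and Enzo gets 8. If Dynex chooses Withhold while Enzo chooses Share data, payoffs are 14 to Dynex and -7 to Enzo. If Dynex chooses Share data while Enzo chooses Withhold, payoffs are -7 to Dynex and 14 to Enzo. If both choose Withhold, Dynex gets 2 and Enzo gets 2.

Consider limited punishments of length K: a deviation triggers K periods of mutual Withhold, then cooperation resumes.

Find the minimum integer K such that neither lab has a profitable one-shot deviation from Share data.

Need Σ_{k=1}^{K} δ^k ≥ (14−8)/(8−2) = 1.0000 at δ = 2/3.
At K = 1 the sum is 0.6667 < 1.0000; at K = 2 it is 1.1111 ≥ 1.0000.
So the minimum punishment length is K = 2.

2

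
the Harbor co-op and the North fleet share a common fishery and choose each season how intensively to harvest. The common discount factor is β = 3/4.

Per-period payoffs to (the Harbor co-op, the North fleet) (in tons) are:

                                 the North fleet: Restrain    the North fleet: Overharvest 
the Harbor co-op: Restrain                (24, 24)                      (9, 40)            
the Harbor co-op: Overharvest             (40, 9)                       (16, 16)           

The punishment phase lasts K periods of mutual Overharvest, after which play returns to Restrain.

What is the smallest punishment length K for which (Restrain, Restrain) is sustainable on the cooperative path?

IC: β(1−β^K)/(1−β) ≥ (40−24)/(24−16) = 2.
With β = 3/4: need 1 − β^K ≥ 2·(1−3/4)/(3/4), i.e. β^K ≤ 0.3333.
Since (3/4)^3 = 0.4219 and (3/4)^4 = 0.3164, the smallest such K is 4.

4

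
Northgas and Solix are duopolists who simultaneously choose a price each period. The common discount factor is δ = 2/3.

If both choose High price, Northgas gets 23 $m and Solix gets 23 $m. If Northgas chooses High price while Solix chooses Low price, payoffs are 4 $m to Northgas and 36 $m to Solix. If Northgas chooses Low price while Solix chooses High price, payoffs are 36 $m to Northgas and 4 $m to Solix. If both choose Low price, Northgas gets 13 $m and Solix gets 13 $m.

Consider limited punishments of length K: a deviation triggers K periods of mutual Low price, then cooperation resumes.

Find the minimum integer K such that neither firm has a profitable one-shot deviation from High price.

IC: δ(1−δ^K)/(1−δ) ≥ (36−23)/(23−13) = 13/10.
With δ = 2/3: need 1 − δ^K ≥ 13/10·(1−2/3)/(2/3), i.e. δ^K ≤ 0.3500.
Since (2/3)^2 = 0.4444 and (2/3)^3 = 0.2963, the smallest such K is 3.

3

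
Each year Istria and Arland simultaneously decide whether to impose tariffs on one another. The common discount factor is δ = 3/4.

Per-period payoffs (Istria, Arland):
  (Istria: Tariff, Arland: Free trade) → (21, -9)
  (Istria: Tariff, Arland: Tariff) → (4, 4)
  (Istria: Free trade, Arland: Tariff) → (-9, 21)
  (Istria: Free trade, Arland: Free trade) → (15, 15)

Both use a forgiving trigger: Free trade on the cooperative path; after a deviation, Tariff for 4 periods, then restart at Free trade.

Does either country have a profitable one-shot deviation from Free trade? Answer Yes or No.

Comparing payoff streams over the 5 periods until play realigns: cooperate → 15(1+δ+…+δ^4); deviate → 21 + 4(δ+…+δ^4).
Cooperation is sustained iff (15−4)(δ+…+δ^4) ≥ 21−15.
δ+…+δ^4 = 3/4·(1−(3/4)^4)/(1−3/4) = 2.0508, and (21−15)/(15−4) = 0.5455.
2.0508 ≥ 0.5455, so cooperation is sustainable.

No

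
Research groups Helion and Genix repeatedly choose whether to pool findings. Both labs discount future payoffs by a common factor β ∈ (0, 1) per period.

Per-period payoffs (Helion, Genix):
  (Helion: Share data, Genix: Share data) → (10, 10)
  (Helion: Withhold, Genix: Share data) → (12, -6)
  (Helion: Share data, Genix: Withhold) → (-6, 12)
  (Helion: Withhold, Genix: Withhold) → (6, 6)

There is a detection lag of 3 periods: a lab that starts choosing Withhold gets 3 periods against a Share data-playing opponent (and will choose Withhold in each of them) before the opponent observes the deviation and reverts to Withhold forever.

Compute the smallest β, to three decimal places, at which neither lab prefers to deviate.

0.693

A deviator earns 12 for 3 periods, then 6 forever; cooperating earns 10 forever. Multiplying the IC by (1−β):
10 ≥ 12(1−β^3) + 6β^3, so 6·β^3 ≥ 2 and β^3 ≥ 1/3.
β ≥ (1/3)^(1/3) ≈ 0.693.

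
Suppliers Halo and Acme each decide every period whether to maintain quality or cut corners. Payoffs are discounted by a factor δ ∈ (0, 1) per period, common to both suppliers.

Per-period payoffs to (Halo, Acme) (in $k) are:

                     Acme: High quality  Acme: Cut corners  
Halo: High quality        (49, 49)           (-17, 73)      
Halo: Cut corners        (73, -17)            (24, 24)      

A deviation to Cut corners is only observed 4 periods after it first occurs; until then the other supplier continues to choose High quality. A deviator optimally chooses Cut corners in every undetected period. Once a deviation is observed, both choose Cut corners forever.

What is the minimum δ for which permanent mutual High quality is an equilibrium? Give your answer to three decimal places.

Deviating for the 4 undetected periods gains 73−49 = 24 per period over cooperation, then loses 49−24 = 25 per period forever once punishment starts.
Gain: 24(1 + δ + … + δ^3); loss: 25·δ^4/(1−δ).
No profitable deviation ⇔ 24(1−δ^4) ≤ 25·δ^4, i.e. δ^4 ≥ 24/(24+25) = 24/49.
Hence δ ≥ (24/49)^(1/4) ≈ 0.837.

0.837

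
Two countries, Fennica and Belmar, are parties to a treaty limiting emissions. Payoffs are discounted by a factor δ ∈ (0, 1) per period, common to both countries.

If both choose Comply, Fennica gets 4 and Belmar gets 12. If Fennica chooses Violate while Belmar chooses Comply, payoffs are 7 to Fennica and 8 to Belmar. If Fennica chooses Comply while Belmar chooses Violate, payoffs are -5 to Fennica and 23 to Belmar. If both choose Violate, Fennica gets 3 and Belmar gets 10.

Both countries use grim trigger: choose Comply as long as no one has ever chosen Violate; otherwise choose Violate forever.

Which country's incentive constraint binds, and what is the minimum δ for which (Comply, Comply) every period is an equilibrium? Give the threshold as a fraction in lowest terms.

Belmar; δ ≥ 11/13

Fennica: cooperation gives 4 each period; deviation gives 7 once then 3 forever.
  4/(1−δ) ≥ 7 + 3δ/(1−δ) ⇒ δ ≥ 3/4.
Belmar: cooperation gives 12 each period; deviation gives 23 once then 10 forever.
  δ ≥ 11/13.
Both must hold, so the binding constraint is Belmar's: δ ≥ 11/13.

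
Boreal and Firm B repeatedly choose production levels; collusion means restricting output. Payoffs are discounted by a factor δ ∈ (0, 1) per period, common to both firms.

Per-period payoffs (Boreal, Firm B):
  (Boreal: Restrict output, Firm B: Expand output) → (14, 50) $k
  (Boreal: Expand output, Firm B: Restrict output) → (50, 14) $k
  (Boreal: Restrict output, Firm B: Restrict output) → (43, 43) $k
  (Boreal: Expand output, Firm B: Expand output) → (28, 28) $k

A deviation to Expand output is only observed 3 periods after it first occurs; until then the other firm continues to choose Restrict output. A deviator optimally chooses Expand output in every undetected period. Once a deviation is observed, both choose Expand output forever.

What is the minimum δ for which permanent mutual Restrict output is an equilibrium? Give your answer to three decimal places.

0.683

A deviator earns 50 for 3 periods, then 28 forever; cooperating earns 43 forever. Multiplying the IC by (1−δ):
43 ≥ 50(1−δ^3) + 28δ^3, so 22·δ^3 ≥ 7 and δ^3 ≥ 7/22.
δ ≥ (7/22)^(1/3) ≈ 0.683.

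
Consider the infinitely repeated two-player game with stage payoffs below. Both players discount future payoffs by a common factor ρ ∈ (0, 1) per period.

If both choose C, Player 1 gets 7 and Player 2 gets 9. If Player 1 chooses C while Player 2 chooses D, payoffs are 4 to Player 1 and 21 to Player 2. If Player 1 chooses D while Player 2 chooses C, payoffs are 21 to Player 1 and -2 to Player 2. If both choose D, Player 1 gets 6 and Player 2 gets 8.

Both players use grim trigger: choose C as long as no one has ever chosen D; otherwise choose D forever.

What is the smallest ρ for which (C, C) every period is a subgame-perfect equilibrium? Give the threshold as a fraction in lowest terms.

Player 1's threshold: (21−7)/(21−6) = 14/15.
Player 2's threshold: (21−9)/(21−8) = 12/13.
14/15 > 12/13, so Player 1 binds and ρ* = 14/15.

14/15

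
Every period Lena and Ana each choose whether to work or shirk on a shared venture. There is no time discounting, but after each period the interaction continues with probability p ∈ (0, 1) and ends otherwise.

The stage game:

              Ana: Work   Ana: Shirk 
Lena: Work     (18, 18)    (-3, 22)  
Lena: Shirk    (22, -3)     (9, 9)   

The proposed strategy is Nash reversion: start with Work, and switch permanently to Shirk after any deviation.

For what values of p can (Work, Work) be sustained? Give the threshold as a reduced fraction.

4/13

With no time discounting, the continuation probability p plays the role of the discount factor.
Grim-trigger IC: 18/(1−p) ≥ 22 + 9p/(1−p) ⇒ p ≥ (22−18)/(22−9) = 4/13.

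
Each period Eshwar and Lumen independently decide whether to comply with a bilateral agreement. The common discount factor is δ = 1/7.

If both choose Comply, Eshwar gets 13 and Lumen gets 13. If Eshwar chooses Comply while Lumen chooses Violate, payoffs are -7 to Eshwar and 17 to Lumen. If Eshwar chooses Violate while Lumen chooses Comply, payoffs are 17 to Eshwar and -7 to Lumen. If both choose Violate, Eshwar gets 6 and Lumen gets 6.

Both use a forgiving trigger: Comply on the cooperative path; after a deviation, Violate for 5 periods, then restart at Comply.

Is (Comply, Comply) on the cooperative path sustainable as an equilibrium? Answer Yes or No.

A one-shot deviation gives 17 now, then 6 for 5 periods, then back to 13.
Gain from deviating: (17−13) today; loss: (13−6) in each of the next 5 periods.
No-deviation condition: (13−6)(δ+…+δ^5) ≥ 17−13, i.e. δ+…+δ^5 ≥ 4/7.
At δ = 1/7: δ+…+δ^5 = 0.1667 < 0.5714.
So cooperation is not sustainable.

No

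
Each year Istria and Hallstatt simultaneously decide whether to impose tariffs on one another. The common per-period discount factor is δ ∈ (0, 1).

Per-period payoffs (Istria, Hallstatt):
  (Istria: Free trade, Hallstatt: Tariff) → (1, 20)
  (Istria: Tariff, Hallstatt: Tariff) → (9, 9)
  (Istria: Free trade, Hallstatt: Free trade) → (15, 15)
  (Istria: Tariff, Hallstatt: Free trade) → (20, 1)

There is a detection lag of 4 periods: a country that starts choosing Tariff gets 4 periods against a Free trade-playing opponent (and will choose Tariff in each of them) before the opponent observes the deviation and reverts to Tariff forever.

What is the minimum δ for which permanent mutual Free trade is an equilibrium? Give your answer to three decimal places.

Deviating for the 4 undetected periods gains 20−15 = 5 per period over cooperation, then loses 15−9 = 6 per period forever once punishment starts.
Gain: 5(1 + δ + … + δ^3); loss: 6·δ^4/(1−δ).
No profitable deviation ⇔ 5(1−δ^4) ≤ 6·δ^4, i.e. δ^4 ≥ 5/(5+6) = 5/11.
Hence δ ≥ (5/11)^(1/4) ≈ 0.821.

0.821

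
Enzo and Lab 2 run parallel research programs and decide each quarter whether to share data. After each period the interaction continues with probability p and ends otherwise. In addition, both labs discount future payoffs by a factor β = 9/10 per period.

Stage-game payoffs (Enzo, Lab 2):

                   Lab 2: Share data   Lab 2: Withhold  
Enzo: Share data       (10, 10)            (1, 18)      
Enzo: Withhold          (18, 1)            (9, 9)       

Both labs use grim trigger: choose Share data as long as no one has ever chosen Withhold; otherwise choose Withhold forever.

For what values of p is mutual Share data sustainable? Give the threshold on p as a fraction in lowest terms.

Expected continuation weight on next period's payoff is β·p = 9/10·p, which plays the role of the discount factor.
Cooperation requires 9/10·p ≥ (18−10)/(18−9) = 8/9, hence p ≥ 80/81.

80/81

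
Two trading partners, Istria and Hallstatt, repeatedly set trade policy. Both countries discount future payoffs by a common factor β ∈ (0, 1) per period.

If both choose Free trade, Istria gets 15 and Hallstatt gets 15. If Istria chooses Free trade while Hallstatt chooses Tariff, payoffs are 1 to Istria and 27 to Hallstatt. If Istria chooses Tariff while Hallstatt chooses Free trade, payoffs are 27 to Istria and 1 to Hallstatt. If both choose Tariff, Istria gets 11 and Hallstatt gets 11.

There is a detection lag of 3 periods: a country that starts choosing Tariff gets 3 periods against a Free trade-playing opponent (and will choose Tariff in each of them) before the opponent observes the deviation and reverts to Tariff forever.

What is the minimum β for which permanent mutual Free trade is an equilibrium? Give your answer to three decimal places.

A deviator earns 27 for 3 periods, then 11 forever; cooperating earns 15 forever. Multiplying the IC by (1−β):
15 ≥ 27(1−β^3) + 11β^3, so 16·β^3 ≥ 12 and β^3 ≥ 3/4.
β ≥ (3/4)^(1/3) ≈ 0.909.

0.909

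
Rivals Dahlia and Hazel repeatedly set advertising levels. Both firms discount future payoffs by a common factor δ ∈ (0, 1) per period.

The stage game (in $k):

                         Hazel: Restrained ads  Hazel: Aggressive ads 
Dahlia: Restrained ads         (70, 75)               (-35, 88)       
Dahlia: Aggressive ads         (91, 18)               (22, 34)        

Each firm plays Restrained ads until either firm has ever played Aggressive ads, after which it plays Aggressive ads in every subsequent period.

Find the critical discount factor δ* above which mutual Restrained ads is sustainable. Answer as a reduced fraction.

7/23

For Dahlia: deviation gain 91−70 = 21, per-period punishment loss 70−22 = 48. IC gives δ ≥ 21/69 = 7/23.
For Hazel: gain 13, loss 41 per period, so δ ≥ 13/54.
The tighter constraint is Dahlia's, so cooperation needs δ ≥ 7/23.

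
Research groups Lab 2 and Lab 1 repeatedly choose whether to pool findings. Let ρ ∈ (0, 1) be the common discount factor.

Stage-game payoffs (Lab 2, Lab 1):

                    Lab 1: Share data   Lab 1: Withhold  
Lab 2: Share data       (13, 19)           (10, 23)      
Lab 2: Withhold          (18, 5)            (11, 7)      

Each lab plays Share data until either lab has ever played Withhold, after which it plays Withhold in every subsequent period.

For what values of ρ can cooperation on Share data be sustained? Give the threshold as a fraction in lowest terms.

5/7

For Lab 2: deviation gain 18−13 = 5, per-period punishment loss 13−11 = 2. IC gives ρ ≥ 5/7.
For Lab 1: gain 4, loss 12 per period, so ρ ≥ 4/16 = 1/4.
The tighter constraint is Lab 2's, so cooperation needs ρ ≥ 5/7.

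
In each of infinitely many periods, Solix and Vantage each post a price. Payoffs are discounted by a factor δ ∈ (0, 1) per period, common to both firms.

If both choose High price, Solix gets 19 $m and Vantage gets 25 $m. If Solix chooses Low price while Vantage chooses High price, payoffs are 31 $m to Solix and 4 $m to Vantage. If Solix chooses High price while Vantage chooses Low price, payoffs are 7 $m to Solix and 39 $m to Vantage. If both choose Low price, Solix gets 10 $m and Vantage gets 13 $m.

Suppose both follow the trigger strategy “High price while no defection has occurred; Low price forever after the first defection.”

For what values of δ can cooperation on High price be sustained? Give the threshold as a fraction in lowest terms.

4/7

Solix's threshold: (31−19)/(31−10) = 4/7.
Vantage's threshold: (39−25)/(39−13) = 7/13.
4/7 > 7/13, so Solix binds and δ* = 4/7.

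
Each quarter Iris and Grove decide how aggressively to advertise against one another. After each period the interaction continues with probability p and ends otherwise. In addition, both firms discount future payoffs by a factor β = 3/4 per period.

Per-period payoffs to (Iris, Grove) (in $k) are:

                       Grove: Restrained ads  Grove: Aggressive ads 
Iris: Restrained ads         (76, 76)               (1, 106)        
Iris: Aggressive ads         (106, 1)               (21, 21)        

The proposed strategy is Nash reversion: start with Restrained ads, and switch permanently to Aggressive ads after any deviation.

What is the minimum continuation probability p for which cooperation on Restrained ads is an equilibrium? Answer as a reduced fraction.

8/17

Expected continuation weight on next period's payoff is β·p = 3/4·p, which plays the role of the discount factor.
Cooperation requires 3/4·p ≥ (106−76)/(106−21) = 6/17, hence p ≥ 8/17.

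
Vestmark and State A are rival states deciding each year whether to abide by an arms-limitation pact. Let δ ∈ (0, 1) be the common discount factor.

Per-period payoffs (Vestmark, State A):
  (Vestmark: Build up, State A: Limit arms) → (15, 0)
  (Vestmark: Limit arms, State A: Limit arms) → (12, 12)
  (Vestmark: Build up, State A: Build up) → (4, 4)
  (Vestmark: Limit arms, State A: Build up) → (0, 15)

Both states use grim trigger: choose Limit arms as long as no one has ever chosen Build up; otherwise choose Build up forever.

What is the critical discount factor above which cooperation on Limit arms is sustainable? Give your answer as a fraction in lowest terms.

Cooperation forever yields 12 each period: 12/(1−δ).
Deviating yields 15 once, then 4 forever: 15 + 4δ/(1−δ).
No profitable deviation requires 12/(1−δ) ≥ 15 + 4δ/(1−δ).
Multiplying by (1−δ): 12 ≥ 15(1−δ) + 4δ = 15 − 11δ.
So 11δ ≥ 3, i.e. δ ≥ 3/11.

3/11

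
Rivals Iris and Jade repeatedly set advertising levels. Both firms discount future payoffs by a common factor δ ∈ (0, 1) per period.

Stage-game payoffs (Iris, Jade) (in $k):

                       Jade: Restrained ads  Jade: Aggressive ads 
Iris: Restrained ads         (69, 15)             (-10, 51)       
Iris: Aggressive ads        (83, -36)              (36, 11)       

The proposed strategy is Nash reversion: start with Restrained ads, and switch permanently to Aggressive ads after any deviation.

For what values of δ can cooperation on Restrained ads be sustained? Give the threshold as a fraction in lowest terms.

9/10

Iris: cooperation gives 69 each period; deviation gives 83 once then 36 forever.
  69/(1−δ) ≥ 83 + 36δ/(1−δ) ⇒ δ ≥ 14/47.
Jade: cooperation gives 15 each period; deviation gives 51 once then 11 forever.
  δ ≥ 36/40 = 9/10.
Both must hold, so the binding constraint is Jade's: δ ≥ 9/10.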